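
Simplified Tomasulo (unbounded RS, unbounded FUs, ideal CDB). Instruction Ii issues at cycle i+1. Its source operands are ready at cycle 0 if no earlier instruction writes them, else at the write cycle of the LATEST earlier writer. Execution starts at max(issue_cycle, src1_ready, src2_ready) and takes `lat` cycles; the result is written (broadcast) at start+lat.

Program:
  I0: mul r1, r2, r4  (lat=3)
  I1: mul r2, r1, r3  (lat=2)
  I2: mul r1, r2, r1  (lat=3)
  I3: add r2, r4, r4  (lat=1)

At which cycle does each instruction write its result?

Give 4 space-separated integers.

I0 mul r1: issue@1 deps=(None,None) exec_start@1 write@4
I1 mul r2: issue@2 deps=(0,None) exec_start@4 write@6
I2 mul r1: issue@3 deps=(1,0) exec_start@6 write@9
I3 add r2: issue@4 deps=(None,None) exec_start@4 write@5

Answer: 4 6 9 5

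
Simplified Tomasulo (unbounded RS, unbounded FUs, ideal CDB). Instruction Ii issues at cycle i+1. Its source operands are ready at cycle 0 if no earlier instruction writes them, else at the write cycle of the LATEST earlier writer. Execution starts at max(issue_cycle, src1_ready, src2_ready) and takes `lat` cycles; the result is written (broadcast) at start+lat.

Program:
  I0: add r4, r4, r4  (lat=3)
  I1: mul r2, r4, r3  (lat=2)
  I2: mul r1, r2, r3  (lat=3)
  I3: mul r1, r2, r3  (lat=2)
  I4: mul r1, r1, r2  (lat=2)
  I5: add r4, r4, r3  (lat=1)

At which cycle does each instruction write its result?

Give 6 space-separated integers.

Answer: 4 6 9 8 10 7

Derivation:
I0 add r4: issue@1 deps=(None,None) exec_start@1 write@4
I1 mul r2: issue@2 deps=(0,None) exec_start@4 write@6
I2 mul r1: issue@3 deps=(1,None) exec_start@6 write@9
I3 mul r1: issue@4 deps=(1,None) exec_start@6 write@8
I4 mul r1: issue@5 deps=(3,1) exec_start@8 write@10
I5 add r4: issue@6 deps=(0,None) exec_start@6 write@7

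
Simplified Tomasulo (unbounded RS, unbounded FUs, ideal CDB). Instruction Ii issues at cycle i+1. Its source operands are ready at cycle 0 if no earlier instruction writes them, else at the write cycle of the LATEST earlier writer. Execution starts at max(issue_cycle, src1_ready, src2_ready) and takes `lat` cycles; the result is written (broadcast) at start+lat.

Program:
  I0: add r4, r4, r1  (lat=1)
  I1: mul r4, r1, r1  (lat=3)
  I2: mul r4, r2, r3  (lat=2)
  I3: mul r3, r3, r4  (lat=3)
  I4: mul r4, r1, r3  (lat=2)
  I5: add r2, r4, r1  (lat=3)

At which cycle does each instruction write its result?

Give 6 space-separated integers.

I0 add r4: issue@1 deps=(None,None) exec_start@1 write@2
I1 mul r4: issue@2 deps=(None,None) exec_start@2 write@5
I2 mul r4: issue@3 deps=(None,None) exec_start@3 write@5
I3 mul r3: issue@4 deps=(None,2) exec_start@5 write@8
I4 mul r4: issue@5 deps=(None,3) exec_start@8 write@10
I5 add r2: issue@6 deps=(4,None) exec_start@10 write@13

Answer: 2 5 5 8 10 13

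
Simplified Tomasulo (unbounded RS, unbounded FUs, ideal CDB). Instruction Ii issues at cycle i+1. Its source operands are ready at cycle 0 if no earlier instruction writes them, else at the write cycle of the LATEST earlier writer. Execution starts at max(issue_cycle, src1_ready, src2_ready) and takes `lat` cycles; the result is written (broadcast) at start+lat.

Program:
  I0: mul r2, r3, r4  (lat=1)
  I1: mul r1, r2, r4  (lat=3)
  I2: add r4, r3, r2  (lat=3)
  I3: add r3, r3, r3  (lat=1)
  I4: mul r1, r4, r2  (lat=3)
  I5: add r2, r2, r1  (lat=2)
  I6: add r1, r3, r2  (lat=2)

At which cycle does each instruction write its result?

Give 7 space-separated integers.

I0 mul r2: issue@1 deps=(None,None) exec_start@1 write@2
I1 mul r1: issue@2 deps=(0,None) exec_start@2 write@5
I2 add r4: issue@3 deps=(None,0) exec_start@3 write@6
I3 add r3: issue@4 deps=(None,None) exec_start@4 write@5
I4 mul r1: issue@5 deps=(2,0) exec_start@6 write@9
I5 add r2: issue@6 deps=(0,4) exec_start@9 write@11
I6 add r1: issue@7 deps=(3,5) exec_start@11 write@13

Answer: 2 5 6 5 9 11 13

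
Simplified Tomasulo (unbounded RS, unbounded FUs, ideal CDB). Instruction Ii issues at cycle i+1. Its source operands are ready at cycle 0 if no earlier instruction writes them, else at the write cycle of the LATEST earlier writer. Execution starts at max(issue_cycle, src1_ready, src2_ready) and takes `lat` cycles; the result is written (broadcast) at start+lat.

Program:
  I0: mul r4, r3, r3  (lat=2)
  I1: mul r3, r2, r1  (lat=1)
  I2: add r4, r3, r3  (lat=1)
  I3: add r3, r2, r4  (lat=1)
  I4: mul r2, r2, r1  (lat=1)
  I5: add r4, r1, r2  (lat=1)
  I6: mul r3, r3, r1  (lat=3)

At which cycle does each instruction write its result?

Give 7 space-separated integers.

I0 mul r4: issue@1 deps=(None,None) exec_start@1 write@3
I1 mul r3: issue@2 deps=(None,None) exec_start@2 write@3
I2 add r4: issue@3 deps=(1,1) exec_start@3 write@4
I3 add r3: issue@4 deps=(None,2) exec_start@4 write@5
I4 mul r2: issue@5 deps=(None,None) exec_start@5 write@6
I5 add r4: issue@6 deps=(None,4) exec_start@6 write@7
I6 mul r3: issue@7 deps=(3,None) exec_start@7 write@10

Answer: 3 3 4 5 6 7 10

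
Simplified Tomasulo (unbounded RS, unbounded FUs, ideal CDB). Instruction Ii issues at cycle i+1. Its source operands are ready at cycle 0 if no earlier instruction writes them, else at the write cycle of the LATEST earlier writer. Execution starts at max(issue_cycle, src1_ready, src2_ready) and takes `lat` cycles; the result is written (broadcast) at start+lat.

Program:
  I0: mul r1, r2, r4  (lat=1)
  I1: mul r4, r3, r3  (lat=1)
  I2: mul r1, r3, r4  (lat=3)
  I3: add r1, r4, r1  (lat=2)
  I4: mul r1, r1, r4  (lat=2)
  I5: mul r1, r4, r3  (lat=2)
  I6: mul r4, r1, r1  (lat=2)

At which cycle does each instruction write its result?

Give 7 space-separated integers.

Answer: 2 3 6 8 10 8 10

Derivation:
I0 mul r1: issue@1 deps=(None,None) exec_start@1 write@2
I1 mul r4: issue@2 deps=(None,None) exec_start@2 write@3
I2 mul r1: issue@3 deps=(None,1) exec_start@3 write@6
I3 add r1: issue@4 deps=(1,2) exec_start@6 write@8
I4 mul r1: issue@5 deps=(3,1) exec_start@8 write@10
I5 mul r1: issue@6 deps=(1,None) exec_start@6 write@8
I6 mul r4: issue@7 deps=(5,5) exec_start@8 write@10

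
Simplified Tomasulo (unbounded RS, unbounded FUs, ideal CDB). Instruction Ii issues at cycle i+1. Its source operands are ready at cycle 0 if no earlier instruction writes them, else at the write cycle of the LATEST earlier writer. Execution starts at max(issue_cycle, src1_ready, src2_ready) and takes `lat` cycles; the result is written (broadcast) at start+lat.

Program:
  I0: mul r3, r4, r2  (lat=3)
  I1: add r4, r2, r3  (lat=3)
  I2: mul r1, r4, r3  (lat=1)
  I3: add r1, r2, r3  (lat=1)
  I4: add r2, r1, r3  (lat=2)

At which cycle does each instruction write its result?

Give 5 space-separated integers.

I0 mul r3: issue@1 deps=(None,None) exec_start@1 write@4
I1 add r4: issue@2 deps=(None,0) exec_start@4 write@7
I2 mul r1: issue@3 deps=(1,0) exec_start@7 write@8
I3 add r1: issue@4 deps=(None,0) exec_start@4 write@5
I4 add r2: issue@5 deps=(3,0) exec_start@5 write@7

Answer: 4 7 8 5 7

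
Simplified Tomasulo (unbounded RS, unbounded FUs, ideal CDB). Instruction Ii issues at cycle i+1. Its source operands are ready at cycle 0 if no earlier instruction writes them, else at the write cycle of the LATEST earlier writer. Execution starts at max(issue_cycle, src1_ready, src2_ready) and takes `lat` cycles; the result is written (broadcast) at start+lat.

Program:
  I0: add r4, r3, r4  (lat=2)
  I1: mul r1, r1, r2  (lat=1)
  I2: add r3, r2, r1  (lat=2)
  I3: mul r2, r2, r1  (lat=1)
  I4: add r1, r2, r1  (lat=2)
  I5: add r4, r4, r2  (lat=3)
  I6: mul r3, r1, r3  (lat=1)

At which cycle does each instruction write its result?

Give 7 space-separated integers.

Answer: 3 3 5 5 7 9 8

Derivation:
I0 add r4: issue@1 deps=(None,None) exec_start@1 write@3
I1 mul r1: issue@2 deps=(None,None) exec_start@2 write@3
I2 add r3: issue@3 deps=(None,1) exec_start@3 write@5
I3 mul r2: issue@4 deps=(None,1) exec_start@4 write@5
I4 add r1: issue@5 deps=(3,1) exec_start@5 write@7
I5 add r4: issue@6 deps=(0,3) exec_start@6 write@9
I6 mul r3: issue@7 deps=(4,2) exec_start@7 write@8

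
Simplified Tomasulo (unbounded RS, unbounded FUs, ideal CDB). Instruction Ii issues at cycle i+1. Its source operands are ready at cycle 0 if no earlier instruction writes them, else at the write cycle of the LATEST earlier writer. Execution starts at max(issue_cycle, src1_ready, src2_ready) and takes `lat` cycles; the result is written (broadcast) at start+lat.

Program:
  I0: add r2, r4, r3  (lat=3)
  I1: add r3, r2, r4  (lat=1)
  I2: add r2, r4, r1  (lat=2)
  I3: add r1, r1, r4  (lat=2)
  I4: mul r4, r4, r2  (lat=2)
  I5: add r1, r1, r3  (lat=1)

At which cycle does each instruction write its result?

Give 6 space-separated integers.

Answer: 4 5 5 6 7 7

Derivation:
I0 add r2: issue@1 deps=(None,None) exec_start@1 write@4
I1 add r3: issue@2 deps=(0,None) exec_start@4 write@5
I2 add r2: issue@3 deps=(None,None) exec_start@3 write@5
I3 add r1: issue@4 deps=(None,None) exec_start@4 write@6
I4 mul r4: issue@5 deps=(None,2) exec_start@5 write@7
I5 add r1: issue@6 deps=(3,1) exec_start@6 write@7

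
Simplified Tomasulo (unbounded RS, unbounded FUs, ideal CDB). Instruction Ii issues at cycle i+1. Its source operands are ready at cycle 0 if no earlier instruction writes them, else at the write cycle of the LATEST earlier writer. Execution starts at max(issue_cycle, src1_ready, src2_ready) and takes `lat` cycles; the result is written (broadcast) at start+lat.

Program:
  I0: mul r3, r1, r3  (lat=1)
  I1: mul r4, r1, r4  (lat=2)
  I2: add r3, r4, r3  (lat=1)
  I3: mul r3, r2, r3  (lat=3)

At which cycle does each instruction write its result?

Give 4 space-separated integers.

Answer: 2 4 5 8

Derivation:
I0 mul r3: issue@1 deps=(None,None) exec_start@1 write@2
I1 mul r4: issue@2 deps=(None,None) exec_start@2 write@4
I2 add r3: issue@3 deps=(1,0) exec_start@4 write@5
I3 mul r3: issue@4 deps=(None,2) exec_start@5 write@8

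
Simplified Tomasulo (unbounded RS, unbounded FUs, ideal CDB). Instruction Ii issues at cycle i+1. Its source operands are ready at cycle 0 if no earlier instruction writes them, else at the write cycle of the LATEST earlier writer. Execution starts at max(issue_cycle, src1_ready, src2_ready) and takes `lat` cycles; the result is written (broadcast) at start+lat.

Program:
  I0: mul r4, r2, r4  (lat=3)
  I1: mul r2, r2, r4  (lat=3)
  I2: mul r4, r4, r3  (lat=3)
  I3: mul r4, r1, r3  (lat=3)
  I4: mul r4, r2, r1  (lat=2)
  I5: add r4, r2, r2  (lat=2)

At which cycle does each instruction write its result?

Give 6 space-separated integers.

Answer: 4 7 7 7 9 9

Derivation:
I0 mul r4: issue@1 deps=(None,None) exec_start@1 write@4
I1 mul r2: issue@2 deps=(None,0) exec_start@4 write@7
I2 mul r4: issue@3 deps=(0,None) exec_start@4 write@7
I3 mul r4: issue@4 deps=(None,None) exec_start@4 write@7
I4 mul r4: issue@5 deps=(1,None) exec_start@7 write@9
I5 add r4: issue@6 deps=(1,1) exec_start@7 write@9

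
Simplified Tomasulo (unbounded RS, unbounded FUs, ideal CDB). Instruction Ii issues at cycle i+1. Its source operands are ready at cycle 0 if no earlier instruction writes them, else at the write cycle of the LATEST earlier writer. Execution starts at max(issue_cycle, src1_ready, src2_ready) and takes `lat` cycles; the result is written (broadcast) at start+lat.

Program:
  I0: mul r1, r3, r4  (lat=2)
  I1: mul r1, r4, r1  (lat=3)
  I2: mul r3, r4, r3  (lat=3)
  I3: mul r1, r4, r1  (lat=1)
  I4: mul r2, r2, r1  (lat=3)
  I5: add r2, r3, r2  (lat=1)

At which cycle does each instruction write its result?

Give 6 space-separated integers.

I0 mul r1: issue@1 deps=(None,None) exec_start@1 write@3
I1 mul r1: issue@2 deps=(None,0) exec_start@3 write@6
I2 mul r3: issue@3 deps=(None,None) exec_start@3 write@6
I3 mul r1: issue@4 deps=(None,1) exec_start@6 write@7
I4 mul r2: issue@5 deps=(None,3) exec_start@7 write@10
I5 add r2: issue@6 deps=(2,4) exec_start@10 write@11

Answer: 3 6 6 7 10 11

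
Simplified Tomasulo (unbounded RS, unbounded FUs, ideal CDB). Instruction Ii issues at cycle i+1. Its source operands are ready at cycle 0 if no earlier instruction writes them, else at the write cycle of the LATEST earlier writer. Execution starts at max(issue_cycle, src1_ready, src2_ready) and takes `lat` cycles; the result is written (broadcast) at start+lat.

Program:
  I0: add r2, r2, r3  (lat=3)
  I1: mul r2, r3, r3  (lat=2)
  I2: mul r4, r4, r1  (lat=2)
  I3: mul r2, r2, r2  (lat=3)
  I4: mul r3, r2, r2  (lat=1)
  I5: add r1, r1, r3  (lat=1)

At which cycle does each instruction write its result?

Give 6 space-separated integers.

Answer: 4 4 5 7 8 9

Derivation:
I0 add r2: issue@1 deps=(None,None) exec_start@1 write@4
I1 mul r2: issue@2 deps=(None,None) exec_start@2 write@4
I2 mul r4: issue@3 deps=(None,None) exec_start@3 write@5
I3 mul r2: issue@4 deps=(1,1) exec_start@4 write@7
I4 mul r3: issue@5 deps=(3,3) exec_start@7 write@8
I5 add r1: issue@6 deps=(None,4) exec_start@8 write@9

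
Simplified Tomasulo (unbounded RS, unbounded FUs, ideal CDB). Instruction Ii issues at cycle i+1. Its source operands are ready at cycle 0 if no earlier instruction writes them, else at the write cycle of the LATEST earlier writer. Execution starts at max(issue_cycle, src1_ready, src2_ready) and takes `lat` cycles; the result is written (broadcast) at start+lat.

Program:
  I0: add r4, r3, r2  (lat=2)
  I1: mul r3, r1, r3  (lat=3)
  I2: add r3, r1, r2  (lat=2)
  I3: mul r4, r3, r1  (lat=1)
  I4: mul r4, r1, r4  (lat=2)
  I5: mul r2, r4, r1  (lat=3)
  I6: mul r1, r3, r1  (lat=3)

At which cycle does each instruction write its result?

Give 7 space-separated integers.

Answer: 3 5 5 6 8 11 10

Derivation:
I0 add r4: issue@1 deps=(None,None) exec_start@1 write@3
I1 mul r3: issue@2 deps=(None,None) exec_start@2 write@5
I2 add r3: issue@3 deps=(None,None) exec_start@3 write@5
I3 mul r4: issue@4 deps=(2,None) exec_start@5 write@6
I4 mul r4: issue@5 deps=(None,3) exec_start@6 write@8
I5 mul r2: issue@6 deps=(4,None) exec_start@8 write@11
I6 mul r1: issue@7 deps=(2,None) exec_start@7 write@10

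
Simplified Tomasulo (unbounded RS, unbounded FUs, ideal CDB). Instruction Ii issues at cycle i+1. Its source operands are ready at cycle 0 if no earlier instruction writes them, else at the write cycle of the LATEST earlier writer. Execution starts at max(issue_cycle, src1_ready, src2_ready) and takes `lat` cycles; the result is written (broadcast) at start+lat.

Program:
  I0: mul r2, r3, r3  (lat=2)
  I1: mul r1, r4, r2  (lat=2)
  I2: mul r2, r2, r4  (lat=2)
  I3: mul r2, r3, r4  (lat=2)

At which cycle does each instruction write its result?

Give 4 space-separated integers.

Answer: 3 5 5 6

Derivation:
I0 mul r2: issue@1 deps=(None,None) exec_start@1 write@3
I1 mul r1: issue@2 deps=(None,0) exec_start@3 write@5
I2 mul r2: issue@3 deps=(0,None) exec_start@3 write@5
I3 mul r2: issue@4 deps=(None,None) exec_start@4 write@6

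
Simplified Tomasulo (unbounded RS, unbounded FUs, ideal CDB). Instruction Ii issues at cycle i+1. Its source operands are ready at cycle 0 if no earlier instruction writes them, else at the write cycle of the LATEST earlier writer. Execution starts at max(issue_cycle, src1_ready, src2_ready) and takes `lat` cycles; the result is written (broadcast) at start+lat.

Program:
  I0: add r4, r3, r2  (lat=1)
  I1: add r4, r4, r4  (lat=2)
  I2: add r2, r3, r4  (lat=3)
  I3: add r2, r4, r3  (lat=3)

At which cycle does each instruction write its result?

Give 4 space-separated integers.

I0 add r4: issue@1 deps=(None,None) exec_start@1 write@2
I1 add r4: issue@2 deps=(0,0) exec_start@2 write@4
I2 add r2: issue@3 deps=(None,1) exec_start@4 write@7
I3 add r2: issue@4 deps=(1,None) exec_start@4 write@7

Answer: 2 4 7 7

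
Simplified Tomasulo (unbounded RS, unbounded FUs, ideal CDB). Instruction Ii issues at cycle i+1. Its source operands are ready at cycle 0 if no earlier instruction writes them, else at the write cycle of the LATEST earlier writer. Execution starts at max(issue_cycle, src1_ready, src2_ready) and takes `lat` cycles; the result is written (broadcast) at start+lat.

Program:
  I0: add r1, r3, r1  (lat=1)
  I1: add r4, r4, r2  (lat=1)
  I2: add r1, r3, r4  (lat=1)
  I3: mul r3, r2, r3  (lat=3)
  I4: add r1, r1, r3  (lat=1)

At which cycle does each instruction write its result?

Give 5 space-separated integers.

Answer: 2 3 4 7 8

Derivation:
I0 add r1: issue@1 deps=(None,None) exec_start@1 write@2
I1 add r4: issue@2 deps=(None,None) exec_start@2 write@3
I2 add r1: issue@3 deps=(None,1) exec_start@3 write@4
I3 mul r3: issue@4 deps=(None,None) exec_start@4 write@7
I4 add r1: issue@5 deps=(2,3) exec_start@7 write@8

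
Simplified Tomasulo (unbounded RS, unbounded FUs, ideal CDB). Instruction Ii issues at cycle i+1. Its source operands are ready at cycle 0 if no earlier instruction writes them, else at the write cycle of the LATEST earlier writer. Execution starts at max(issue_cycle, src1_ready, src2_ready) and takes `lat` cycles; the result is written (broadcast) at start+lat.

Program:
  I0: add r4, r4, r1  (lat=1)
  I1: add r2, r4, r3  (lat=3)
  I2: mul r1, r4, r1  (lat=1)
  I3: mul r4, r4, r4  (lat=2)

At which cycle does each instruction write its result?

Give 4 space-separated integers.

I0 add r4: issue@1 deps=(None,None) exec_start@1 write@2
I1 add r2: issue@2 deps=(0,None) exec_start@2 write@5
I2 mul r1: issue@3 deps=(0,None) exec_start@3 write@4
I3 mul r4: issue@4 deps=(0,0) exec_start@4 write@6

Answer: 2 5 4 6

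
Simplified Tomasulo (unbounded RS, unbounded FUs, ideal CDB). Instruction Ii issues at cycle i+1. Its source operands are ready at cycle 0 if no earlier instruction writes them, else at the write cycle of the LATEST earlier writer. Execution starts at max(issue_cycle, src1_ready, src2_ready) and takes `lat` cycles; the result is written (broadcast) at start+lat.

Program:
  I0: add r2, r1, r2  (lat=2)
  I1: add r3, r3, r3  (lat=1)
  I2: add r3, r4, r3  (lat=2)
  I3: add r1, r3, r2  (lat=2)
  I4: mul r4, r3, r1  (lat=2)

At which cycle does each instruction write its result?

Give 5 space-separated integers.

Answer: 3 3 5 7 9

Derivation:
I0 add r2: issue@1 deps=(None,None) exec_start@1 write@3
I1 add r3: issue@2 deps=(None,None) exec_start@2 write@3
I2 add r3: issue@3 deps=(None,1) exec_start@3 write@5
I3 add r1: issue@4 deps=(2,0) exec_start@5 write@7
I4 mul r4: issue@5 deps=(2,3) exec_start@7 write@9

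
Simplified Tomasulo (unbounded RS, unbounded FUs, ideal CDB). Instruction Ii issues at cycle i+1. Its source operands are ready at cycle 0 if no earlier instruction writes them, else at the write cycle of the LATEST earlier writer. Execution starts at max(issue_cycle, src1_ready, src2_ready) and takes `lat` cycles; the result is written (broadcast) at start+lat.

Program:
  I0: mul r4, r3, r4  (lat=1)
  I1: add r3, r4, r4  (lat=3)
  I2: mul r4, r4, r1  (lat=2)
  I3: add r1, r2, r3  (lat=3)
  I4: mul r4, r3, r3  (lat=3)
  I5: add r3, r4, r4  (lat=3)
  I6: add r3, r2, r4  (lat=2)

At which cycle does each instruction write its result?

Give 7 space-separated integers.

I0 mul r4: issue@1 deps=(None,None) exec_start@1 write@2
I1 add r3: issue@2 deps=(0,0) exec_start@2 write@5
I2 mul r4: issue@3 deps=(0,None) exec_start@3 write@5
I3 add r1: issue@4 deps=(None,1) exec_start@5 write@8
I4 mul r4: issue@5 deps=(1,1) exec_start@5 write@8
I5 add r3: issue@6 deps=(4,4) exec_start@8 write@11
I6 add r3: issue@7 deps=(None,4) exec_start@8 write@10

Answer: 2 5 5 8 8 11 10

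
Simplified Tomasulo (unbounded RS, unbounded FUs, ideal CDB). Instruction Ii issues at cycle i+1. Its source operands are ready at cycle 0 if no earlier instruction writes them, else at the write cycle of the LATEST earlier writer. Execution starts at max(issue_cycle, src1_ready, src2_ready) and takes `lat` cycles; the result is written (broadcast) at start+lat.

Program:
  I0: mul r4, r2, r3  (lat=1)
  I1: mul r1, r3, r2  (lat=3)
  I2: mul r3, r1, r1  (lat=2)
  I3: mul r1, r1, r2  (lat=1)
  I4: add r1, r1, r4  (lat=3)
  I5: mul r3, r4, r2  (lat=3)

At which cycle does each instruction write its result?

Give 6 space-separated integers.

I0 mul r4: issue@1 deps=(None,None) exec_start@1 write@2
I1 mul r1: issue@2 deps=(None,None) exec_start@2 write@5
I2 mul r3: issue@3 deps=(1,1) exec_start@5 write@7
I3 mul r1: issue@4 deps=(1,None) exec_start@5 write@6
I4 add r1: issue@5 deps=(3,0) exec_start@6 write@9
I5 mul r3: issue@6 deps=(0,None) exec_start@6 write@9

Answer: 2 5 7 6 9 9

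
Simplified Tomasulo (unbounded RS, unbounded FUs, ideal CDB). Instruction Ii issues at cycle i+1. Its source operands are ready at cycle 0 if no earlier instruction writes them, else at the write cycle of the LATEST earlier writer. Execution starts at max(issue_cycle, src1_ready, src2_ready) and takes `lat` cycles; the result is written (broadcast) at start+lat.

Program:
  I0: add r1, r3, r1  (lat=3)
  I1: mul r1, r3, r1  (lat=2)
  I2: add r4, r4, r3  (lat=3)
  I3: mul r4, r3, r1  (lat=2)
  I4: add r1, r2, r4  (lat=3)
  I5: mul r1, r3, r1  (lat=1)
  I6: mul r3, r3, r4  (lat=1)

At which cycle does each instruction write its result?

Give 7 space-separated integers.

I0 add r1: issue@1 deps=(None,None) exec_start@1 write@4
I1 mul r1: issue@2 deps=(None,0) exec_start@4 write@6
I2 add r4: issue@3 deps=(None,None) exec_start@3 write@6
I3 mul r4: issue@4 deps=(None,1) exec_start@6 write@8
I4 add r1: issue@5 deps=(None,3) exec_start@8 write@11
I5 mul r1: issue@6 deps=(None,4) exec_start@11 write@12
I6 mul r3: issue@7 deps=(None,3) exec_start@8 write@9

Answer: 4 6 6 8 11 12 9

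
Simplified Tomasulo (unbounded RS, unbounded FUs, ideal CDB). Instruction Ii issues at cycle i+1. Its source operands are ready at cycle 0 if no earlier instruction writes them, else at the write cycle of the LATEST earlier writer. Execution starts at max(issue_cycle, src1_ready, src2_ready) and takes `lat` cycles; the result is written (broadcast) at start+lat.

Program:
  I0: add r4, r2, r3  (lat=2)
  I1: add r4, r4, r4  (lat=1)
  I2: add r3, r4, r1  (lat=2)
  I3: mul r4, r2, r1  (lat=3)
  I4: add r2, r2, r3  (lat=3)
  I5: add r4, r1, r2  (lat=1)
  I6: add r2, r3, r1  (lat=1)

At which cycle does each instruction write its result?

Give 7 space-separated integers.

I0 add r4: issue@1 deps=(None,None) exec_start@1 write@3
I1 add r4: issue@2 deps=(0,0) exec_start@3 write@4
I2 add r3: issue@3 deps=(1,None) exec_start@4 write@6
I3 mul r4: issue@4 deps=(None,None) exec_start@4 write@7
I4 add r2: issue@5 deps=(None,2) exec_start@6 write@9
I5 add r4: issue@6 deps=(None,4) exec_start@9 write@10
I6 add r2: issue@7 deps=(2,None) exec_start@7 write@8

Answer: 3 4 6 7 9 10 8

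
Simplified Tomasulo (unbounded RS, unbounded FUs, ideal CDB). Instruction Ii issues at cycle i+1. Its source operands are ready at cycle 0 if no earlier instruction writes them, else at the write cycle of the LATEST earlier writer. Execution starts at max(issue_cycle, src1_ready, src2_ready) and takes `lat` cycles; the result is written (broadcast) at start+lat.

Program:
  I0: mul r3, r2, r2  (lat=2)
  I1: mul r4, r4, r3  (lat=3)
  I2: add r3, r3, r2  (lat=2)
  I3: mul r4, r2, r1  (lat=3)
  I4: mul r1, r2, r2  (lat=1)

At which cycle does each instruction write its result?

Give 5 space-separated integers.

I0 mul r3: issue@1 deps=(None,None) exec_start@1 write@3
I1 mul r4: issue@2 deps=(None,0) exec_start@3 write@6
I2 add r3: issue@3 deps=(0,None) exec_start@3 write@5
I3 mul r4: issue@4 deps=(None,None) exec_start@4 write@7
I4 mul r1: issue@5 deps=(None,None) exec_start@5 write@6

Answer: 3 6 5 7 6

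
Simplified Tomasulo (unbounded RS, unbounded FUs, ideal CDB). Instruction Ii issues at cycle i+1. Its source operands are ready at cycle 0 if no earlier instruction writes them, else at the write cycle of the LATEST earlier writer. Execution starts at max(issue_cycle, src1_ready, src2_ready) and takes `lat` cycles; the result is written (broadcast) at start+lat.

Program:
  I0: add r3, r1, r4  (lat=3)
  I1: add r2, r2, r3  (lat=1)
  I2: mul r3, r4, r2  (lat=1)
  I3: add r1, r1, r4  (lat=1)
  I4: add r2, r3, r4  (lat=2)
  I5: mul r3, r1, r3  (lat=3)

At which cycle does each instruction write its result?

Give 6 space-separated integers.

Answer: 4 5 6 5 8 9

Derivation:
I0 add r3: issue@1 deps=(None,None) exec_start@1 write@4
I1 add r2: issue@2 deps=(None,0) exec_start@4 write@5
I2 mul r3: issue@3 deps=(None,1) exec_start@5 write@6
I3 add r1: issue@4 deps=(None,None) exec_start@4 write@5
I4 add r2: issue@5 deps=(2,None) exec_start@6 write@8
I5 mul r3: issue@6 deps=(3,2) exec_start@6 write@9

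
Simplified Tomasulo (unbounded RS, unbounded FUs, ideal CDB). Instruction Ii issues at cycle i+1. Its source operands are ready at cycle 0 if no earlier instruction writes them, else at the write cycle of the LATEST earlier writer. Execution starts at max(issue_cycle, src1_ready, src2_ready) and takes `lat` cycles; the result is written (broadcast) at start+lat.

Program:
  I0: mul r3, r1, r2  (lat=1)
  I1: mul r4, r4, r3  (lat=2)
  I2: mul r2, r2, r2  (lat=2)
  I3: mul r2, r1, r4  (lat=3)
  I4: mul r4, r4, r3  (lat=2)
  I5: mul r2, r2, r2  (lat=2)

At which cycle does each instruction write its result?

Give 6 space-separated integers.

I0 mul r3: issue@1 deps=(None,None) exec_start@1 write@2
I1 mul r4: issue@2 deps=(None,0) exec_start@2 write@4
I2 mul r2: issue@3 deps=(None,None) exec_start@3 write@5
I3 mul r2: issue@4 deps=(None,1) exec_start@4 write@7
I4 mul r4: issue@5 deps=(1,0) exec_start@5 write@7
I5 mul r2: issue@6 deps=(3,3) exec_start@7 write@9

Answer: 2 4 5 7 7 9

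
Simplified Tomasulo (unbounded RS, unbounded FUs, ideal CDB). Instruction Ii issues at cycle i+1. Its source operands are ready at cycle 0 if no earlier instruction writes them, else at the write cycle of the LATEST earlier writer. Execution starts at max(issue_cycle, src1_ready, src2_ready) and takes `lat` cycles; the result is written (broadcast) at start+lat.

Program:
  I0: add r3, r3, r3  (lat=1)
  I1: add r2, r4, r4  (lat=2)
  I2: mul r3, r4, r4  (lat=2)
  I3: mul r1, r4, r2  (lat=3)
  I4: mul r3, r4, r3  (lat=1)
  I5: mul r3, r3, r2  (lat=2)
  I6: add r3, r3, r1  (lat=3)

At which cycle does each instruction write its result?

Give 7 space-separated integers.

Answer: 2 4 5 7 6 8 11

Derivation:
I0 add r3: issue@1 deps=(None,None) exec_start@1 write@2
I1 add r2: issue@2 deps=(None,None) exec_start@2 write@4
I2 mul r3: issue@3 deps=(None,None) exec_start@3 write@5
I3 mul r1: issue@4 deps=(None,1) exec_start@4 write@7
I4 mul r3: issue@5 deps=(None,2) exec_start@5 write@6
I5 mul r3: issue@6 deps=(4,1) exec_start@6 write@8
I6 add r3: issue@7 deps=(5,3) exec_start@8 write@11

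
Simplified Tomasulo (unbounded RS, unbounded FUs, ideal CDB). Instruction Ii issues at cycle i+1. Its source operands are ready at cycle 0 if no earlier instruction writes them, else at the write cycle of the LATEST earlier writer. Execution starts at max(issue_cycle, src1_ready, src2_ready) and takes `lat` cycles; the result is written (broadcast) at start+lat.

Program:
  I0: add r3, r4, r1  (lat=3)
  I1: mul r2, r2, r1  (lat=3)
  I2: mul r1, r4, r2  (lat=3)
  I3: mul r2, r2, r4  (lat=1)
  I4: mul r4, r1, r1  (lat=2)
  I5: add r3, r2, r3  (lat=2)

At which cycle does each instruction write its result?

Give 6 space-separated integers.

I0 add r3: issue@1 deps=(None,None) exec_start@1 write@4
I1 mul r2: issue@2 deps=(None,None) exec_start@2 write@5
I2 mul r1: issue@3 deps=(None,1) exec_start@5 write@8
I3 mul r2: issue@4 deps=(1,None) exec_start@5 write@6
I4 mul r4: issue@5 deps=(2,2) exec_start@8 write@10
I5 add r3: issue@6 deps=(3,0) exec_start@6 write@8

Answer: 4 5 8 6 10 8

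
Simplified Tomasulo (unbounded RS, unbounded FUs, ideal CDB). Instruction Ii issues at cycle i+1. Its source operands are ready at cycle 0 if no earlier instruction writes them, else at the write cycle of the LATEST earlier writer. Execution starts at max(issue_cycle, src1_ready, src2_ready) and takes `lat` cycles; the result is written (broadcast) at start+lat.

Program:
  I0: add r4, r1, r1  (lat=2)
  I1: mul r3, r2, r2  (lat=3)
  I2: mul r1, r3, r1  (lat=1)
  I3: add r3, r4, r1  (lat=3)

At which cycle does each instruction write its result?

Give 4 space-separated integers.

Answer: 3 5 6 9

Derivation:
I0 add r4: issue@1 deps=(None,None) exec_start@1 write@3
I1 mul r3: issue@2 deps=(None,None) exec_start@2 write@5
I2 mul r1: issue@3 deps=(1,None) exec_start@5 write@6
I3 add r3: issue@4 deps=(0,2) exec_start@6 write@9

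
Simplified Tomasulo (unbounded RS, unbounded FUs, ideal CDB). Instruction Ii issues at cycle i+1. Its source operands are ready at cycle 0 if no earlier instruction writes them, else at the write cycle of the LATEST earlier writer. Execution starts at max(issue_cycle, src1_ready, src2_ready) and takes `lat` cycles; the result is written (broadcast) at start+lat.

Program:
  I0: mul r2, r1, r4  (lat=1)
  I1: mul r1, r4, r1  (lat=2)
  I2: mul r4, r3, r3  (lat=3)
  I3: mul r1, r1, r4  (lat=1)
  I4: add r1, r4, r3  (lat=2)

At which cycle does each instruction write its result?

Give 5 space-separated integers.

Answer: 2 4 6 7 8

Derivation:
I0 mul r2: issue@1 deps=(None,None) exec_start@1 write@2
I1 mul r1: issue@2 deps=(None,None) exec_start@2 write@4
I2 mul r4: issue@3 deps=(None,None) exec_start@3 write@6
I3 mul r1: issue@4 deps=(1,2) exec_start@6 write@7
I4 add r1: issue@5 deps=(2,None) exec_start@6 write@8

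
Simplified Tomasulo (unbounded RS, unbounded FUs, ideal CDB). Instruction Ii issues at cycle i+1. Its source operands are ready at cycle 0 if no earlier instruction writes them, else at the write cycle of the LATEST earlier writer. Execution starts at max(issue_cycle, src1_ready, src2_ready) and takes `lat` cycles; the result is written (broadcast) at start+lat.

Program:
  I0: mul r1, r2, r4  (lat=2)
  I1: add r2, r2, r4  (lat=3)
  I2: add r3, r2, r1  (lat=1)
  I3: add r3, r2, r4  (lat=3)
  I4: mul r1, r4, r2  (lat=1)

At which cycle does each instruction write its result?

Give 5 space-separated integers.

I0 mul r1: issue@1 deps=(None,None) exec_start@1 write@3
I1 add r2: issue@2 deps=(None,None) exec_start@2 write@5
I2 add r3: issue@3 deps=(1,0) exec_start@5 write@6
I3 add r3: issue@4 deps=(1,None) exec_start@5 write@8
I4 mul r1: issue@5 deps=(None,1) exec_start@5 write@6

Answer: 3 5 6 8 6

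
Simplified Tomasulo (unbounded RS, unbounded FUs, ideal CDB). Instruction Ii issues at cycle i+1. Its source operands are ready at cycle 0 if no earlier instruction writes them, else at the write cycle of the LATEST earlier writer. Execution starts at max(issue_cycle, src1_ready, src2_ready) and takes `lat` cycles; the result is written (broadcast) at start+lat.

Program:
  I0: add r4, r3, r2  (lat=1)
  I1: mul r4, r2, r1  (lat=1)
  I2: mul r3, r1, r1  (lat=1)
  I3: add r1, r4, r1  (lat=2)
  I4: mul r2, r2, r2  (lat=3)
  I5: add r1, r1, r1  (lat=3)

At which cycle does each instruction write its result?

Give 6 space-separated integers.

Answer: 2 3 4 6 8 9

Derivation:
I0 add r4: issue@1 deps=(None,None) exec_start@1 write@2
I1 mul r4: issue@2 deps=(None,None) exec_start@2 write@3
I2 mul r3: issue@3 deps=(None,None) exec_start@3 write@4
I3 add r1: issue@4 deps=(1,None) exec_start@4 write@6
I4 mul r2: issue@5 deps=(None,None) exec_start@5 write@8
I5 add r1: issue@6 deps=(3,3) exec_start@6 write@9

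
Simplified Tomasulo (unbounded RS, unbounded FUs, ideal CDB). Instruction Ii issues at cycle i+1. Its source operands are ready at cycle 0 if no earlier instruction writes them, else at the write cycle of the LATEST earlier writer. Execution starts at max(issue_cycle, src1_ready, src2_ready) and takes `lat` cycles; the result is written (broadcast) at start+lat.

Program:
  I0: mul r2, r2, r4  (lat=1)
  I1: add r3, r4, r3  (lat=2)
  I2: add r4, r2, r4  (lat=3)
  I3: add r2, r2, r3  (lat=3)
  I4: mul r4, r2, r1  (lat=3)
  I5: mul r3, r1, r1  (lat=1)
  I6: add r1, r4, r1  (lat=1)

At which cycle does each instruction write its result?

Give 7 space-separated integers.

I0 mul r2: issue@1 deps=(None,None) exec_start@1 write@2
I1 add r3: issue@2 deps=(None,None) exec_start@2 write@4
I2 add r4: issue@3 deps=(0,None) exec_start@3 write@6
I3 add r2: issue@4 deps=(0,1) exec_start@4 write@7
I4 mul r4: issue@5 deps=(3,None) exec_start@7 write@10
I5 mul r3: issue@6 deps=(None,None) exec_start@6 write@7
I6 add r1: issue@7 deps=(4,None) exec_start@10 write@11

Answer: 2 4 6 7 10 7 11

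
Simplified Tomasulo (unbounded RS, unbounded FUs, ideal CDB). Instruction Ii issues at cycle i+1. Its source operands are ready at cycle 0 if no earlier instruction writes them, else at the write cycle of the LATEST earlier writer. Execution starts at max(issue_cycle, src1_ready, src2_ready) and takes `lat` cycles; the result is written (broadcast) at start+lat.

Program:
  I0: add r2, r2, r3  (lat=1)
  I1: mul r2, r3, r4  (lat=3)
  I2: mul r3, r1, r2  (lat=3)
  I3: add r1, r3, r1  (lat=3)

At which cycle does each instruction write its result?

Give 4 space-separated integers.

I0 add r2: issue@1 deps=(None,None) exec_start@1 write@2
I1 mul r2: issue@2 deps=(None,None) exec_start@2 write@5
I2 mul r3: issue@3 deps=(None,1) exec_start@5 write@8
I3 add r1: issue@4 deps=(2,None) exec_start@8 write@11

Answer: 2 5 8 11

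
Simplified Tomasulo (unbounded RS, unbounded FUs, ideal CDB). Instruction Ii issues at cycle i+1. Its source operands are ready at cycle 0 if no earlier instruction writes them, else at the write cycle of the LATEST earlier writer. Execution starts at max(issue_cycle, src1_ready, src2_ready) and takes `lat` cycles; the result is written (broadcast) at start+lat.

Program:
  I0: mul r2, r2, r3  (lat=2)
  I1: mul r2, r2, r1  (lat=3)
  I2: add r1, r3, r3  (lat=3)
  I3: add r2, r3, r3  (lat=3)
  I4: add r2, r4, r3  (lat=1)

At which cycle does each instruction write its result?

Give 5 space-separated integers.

Answer: 3 6 6 7 6

Derivation:
I0 mul r2: issue@1 deps=(None,None) exec_start@1 write@3
I1 mul r2: issue@2 deps=(0,None) exec_start@3 write@6
I2 add r1: issue@3 deps=(None,None) exec_start@3 write@6
I3 add r2: issue@4 deps=(None,None) exec_start@4 write@7
I4 add r2: issue@5 deps=(None,None) exec_start@5 write@6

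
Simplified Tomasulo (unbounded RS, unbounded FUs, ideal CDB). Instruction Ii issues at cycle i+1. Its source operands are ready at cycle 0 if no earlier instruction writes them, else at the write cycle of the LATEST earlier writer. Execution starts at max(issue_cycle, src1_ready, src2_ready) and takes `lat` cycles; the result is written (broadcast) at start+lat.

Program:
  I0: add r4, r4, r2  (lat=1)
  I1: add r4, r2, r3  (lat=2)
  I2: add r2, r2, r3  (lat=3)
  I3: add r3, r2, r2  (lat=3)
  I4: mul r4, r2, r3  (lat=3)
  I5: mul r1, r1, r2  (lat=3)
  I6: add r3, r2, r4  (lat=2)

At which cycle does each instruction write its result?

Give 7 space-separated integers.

I0 add r4: issue@1 deps=(None,None) exec_start@1 write@2
I1 add r4: issue@2 deps=(None,None) exec_start@2 write@4
I2 add r2: issue@3 deps=(None,None) exec_start@3 write@6
I3 add r3: issue@4 deps=(2,2) exec_start@6 write@9
I4 mul r4: issue@5 deps=(2,3) exec_start@9 write@12
I5 mul r1: issue@6 deps=(None,2) exec_start@6 write@9
I6 add r3: issue@7 deps=(2,4) exec_start@12 write@14

Answer: 2 4 6 9 12 9 14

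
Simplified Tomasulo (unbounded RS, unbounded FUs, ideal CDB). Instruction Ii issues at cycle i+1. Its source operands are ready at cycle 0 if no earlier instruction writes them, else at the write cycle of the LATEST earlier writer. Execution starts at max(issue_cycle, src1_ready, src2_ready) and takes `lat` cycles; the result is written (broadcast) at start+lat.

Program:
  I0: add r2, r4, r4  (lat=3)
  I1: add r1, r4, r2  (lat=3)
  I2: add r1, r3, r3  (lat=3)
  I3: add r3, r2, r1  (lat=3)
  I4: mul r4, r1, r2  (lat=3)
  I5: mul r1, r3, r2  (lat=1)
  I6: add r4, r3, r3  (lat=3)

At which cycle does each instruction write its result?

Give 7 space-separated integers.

I0 add r2: issue@1 deps=(None,None) exec_start@1 write@4
I1 add r1: issue@2 deps=(None,0) exec_start@4 write@7
I2 add r1: issue@3 deps=(None,None) exec_start@3 write@6
I3 add r3: issue@4 deps=(0,2) exec_start@6 write@9
I4 mul r4: issue@5 deps=(2,0) exec_start@6 write@9
I5 mul r1: issue@6 deps=(3,0) exec_start@9 write@10
I6 add r4: issue@7 deps=(3,3) exec_start@9 write@12

Answer: 4 7 6 9 9 10 12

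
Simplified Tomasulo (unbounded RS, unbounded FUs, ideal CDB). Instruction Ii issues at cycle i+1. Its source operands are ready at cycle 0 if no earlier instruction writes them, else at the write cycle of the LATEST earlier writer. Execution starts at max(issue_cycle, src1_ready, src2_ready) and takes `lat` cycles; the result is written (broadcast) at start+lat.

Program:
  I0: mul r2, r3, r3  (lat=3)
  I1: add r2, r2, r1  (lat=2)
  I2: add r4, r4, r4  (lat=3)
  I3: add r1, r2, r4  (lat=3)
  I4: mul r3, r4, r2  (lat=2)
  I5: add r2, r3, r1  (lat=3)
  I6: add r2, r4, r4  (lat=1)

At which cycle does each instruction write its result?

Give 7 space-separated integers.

I0 mul r2: issue@1 deps=(None,None) exec_start@1 write@4
I1 add r2: issue@2 deps=(0,None) exec_start@4 write@6
I2 add r4: issue@3 deps=(None,None) exec_start@3 write@6
I3 add r1: issue@4 deps=(1,2) exec_start@6 write@9
I4 mul r3: issue@5 deps=(2,1) exec_start@6 write@8
I5 add r2: issue@6 deps=(4,3) exec_start@9 write@12
I6 add r2: issue@7 deps=(2,2) exec_start@7 write@8

Answer: 4 6 6 9 8 12 8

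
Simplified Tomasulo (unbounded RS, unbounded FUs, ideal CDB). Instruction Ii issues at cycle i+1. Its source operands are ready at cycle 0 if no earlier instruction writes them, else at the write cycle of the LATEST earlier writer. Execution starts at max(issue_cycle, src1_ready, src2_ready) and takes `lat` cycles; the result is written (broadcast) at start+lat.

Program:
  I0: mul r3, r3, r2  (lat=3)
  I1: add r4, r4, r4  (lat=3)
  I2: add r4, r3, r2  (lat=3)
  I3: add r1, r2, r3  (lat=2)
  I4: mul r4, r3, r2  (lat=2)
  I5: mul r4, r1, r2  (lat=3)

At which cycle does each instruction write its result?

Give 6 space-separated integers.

I0 mul r3: issue@1 deps=(None,None) exec_start@1 write@4
I1 add r4: issue@2 deps=(None,None) exec_start@2 write@5
I2 add r4: issue@3 deps=(0,None) exec_start@4 write@7
I3 add r1: issue@4 deps=(None,0) exec_start@4 write@6
I4 mul r4: issue@5 deps=(0,None) exec_start@5 write@7
I5 mul r4: issue@6 deps=(3,None) exec_start@6 write@9

Answer: 4 5 7 6 7 9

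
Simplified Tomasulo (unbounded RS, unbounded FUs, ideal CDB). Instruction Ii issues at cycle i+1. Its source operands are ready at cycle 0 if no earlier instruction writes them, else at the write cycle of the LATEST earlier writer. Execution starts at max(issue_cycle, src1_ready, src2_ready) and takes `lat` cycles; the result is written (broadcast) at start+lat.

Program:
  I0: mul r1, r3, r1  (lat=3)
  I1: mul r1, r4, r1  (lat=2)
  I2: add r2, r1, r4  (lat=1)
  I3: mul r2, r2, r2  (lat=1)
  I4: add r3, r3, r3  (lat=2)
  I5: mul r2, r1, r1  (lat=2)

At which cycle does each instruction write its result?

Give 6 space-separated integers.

I0 mul r1: issue@1 deps=(None,None) exec_start@1 write@4
I1 mul r1: issue@2 deps=(None,0) exec_start@4 write@6
I2 add r2: issue@3 deps=(1,None) exec_start@6 write@7
I3 mul r2: issue@4 deps=(2,2) exec_start@7 write@8
I4 add r3: issue@5 deps=(None,None) exec_start@5 write@7
I5 mul r2: issue@6 deps=(1,1) exec_start@6 write@8

Answer: 4 6 7 8 7 8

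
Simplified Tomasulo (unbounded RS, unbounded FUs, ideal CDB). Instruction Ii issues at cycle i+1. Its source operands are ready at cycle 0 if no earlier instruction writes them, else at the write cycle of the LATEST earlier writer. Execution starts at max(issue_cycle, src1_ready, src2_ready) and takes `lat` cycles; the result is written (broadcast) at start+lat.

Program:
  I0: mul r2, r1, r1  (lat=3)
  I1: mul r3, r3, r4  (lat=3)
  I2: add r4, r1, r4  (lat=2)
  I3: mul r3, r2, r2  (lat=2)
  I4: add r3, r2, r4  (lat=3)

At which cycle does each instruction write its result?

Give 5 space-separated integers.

I0 mul r2: issue@1 deps=(None,None) exec_start@1 write@4
I1 mul r3: issue@2 deps=(None,None) exec_start@2 write@5
I2 add r4: issue@3 deps=(None,None) exec_start@3 write@5
I3 mul r3: issue@4 deps=(0,0) exec_start@4 write@6
I4 add r3: issue@5 deps=(0,2) exec_start@5 write@8

Answer: 4 5 5 6 8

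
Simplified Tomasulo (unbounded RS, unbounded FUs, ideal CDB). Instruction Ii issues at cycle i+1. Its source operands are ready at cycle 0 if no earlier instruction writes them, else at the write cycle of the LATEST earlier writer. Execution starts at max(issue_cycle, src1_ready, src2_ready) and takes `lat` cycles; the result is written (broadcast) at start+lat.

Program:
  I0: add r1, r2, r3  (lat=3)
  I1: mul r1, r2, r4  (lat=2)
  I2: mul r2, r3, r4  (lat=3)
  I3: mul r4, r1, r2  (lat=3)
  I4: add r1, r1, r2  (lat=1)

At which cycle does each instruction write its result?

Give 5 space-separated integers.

I0 add r1: issue@1 deps=(None,None) exec_start@1 write@4
I1 mul r1: issue@2 deps=(None,None) exec_start@2 write@4
I2 mul r2: issue@3 deps=(None,None) exec_start@3 write@6
I3 mul r4: issue@4 deps=(1,2) exec_start@6 write@9
I4 add r1: issue@5 deps=(1,2) exec_start@6 write@7

Answer: 4 4 6 9 7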